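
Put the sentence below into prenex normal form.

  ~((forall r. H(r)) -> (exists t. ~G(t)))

forall r. forall t. (H(r) & G(t))

Rewrite implications/biconditionals: A → B as ¬A ∨ B.
  ~(~(forall r. H(r)) | (exists t. ~G(t)))
Move each ¬ inward, flipping quantifiers it crosses:
  (forall r. H(r)) & (forall t. G(t))
Pull the quantifiers to the front (each side's bound variable is not free in the other side):
  forall r. forall t. (H(r) & G(t))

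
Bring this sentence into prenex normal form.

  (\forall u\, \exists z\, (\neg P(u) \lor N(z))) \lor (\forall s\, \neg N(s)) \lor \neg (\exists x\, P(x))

\forall u\, \exists z\, \forall s\, \forall x\, (\neg P(u) \lor N(z) \lor \neg N(s) \lor \neg P(x))

Move each ¬ inward, flipping quantifiers it crosses:
  (\forall u\, \exists z\, (\neg P(u) \lor N(z))) \lor (\forall s\, \neg N(s)) \lor (\forall x\, \neg P(x))
All bound variables are already distinct, so no renaming is needed.
Finally move all quantifiers to the prefix:
  \forall u\, \exists z\, \forall s\, \forall x\, (\neg P(u) \lor N(z) \lor \neg N(s) \lor \neg P(x))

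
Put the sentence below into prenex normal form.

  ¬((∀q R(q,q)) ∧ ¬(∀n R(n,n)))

∃q ∀n (¬R(q,q) ∨ R(n,n))

Drive negations inward (¬∀x A ≡ ∃x ¬A, ¬∃x A ≡ ∀x ¬A, De Morgan for ∧/∨):
  (∃q ¬R(q,q)) ∨ (∀n R(n,n))
All bound variables are already distinct, so no renaming is needed.
Pull the quantifiers to the front (each side's bound variable is not free in the other side):
  ∃q ∀n (¬R(q,q) ∨ R(n,n))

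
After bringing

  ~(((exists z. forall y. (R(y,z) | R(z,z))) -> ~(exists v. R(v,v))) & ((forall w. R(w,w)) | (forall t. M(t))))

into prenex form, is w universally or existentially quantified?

existential

Eliminate → and ↔ using ¬ and ∨.
  ~((~(exists z. forall y. (R(y,z) | R(z,z))) | ~(exists v. R(v,v))) & ((forall w. R(w,w)) | (forall t. M(t))))
Move each ¬ inward, flipping quantifiers it crosses:
  (exists z. forall y. (R(y,z) | R(z,z))) & (exists v. R(v,v)) | (exists w. ~R(w,w)) & (exists t. ~M(t))
All bound variables are already distinct, so no renaming is needed.
Pull the quantifiers to the front (each side's bound variable is not free in the other side):
  exists z. forall y. exists v. exists w. exists t. ((R(y,z) | R(z,z)) & R(v,v) | ~R(w,w) & ~M(t))
The quantifier forall w sits under an odd number of negations (counting the antecedent side of each →), so it flips to exists w.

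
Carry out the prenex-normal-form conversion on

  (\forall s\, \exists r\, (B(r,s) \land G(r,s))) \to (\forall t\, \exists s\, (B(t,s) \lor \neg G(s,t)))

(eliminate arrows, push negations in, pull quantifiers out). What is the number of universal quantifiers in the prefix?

Eliminate → and ↔ using ¬ and ∨.
  \neg (\forall s\, \exists r\, (B(r,s) \land G(r,s))) \lor (\forall t\, \exists s\, (B(t,s) \lor \neg G(s,t)))
Drive negations inward (¬∀x A ≡ ∃x ¬A, ¬∃x A ≡ ∀x ¬A, De Morgan for ∧/∨):
  (\exists s\, \forall r\, (\neg B(r,s) \lor \neg G(r,s))) \lor (\forall t\, \exists s\, (B(t,s) \lor \neg G(s,t)))
Rename bound variables to avoid capture: s↦v.
  (\exists s\, \forall r\, (\neg B(r,s) \lor \neg G(r,s))) \lor (\forall t\, \exists v\, (B(t,v) \lor \neg G(v,t)))
Pull the quantifiers to the front (each side's bound variable is not free in the other side):
  \exists s\, \forall r\, \forall t\, \exists v\, (\neg B(r,s) \lor \neg G(r,s) \lor B(t,v) \lor \neg G(v,t))
The prefix is \exists s \forall r \forall t \exists v: 2 universal, 2 existential.

2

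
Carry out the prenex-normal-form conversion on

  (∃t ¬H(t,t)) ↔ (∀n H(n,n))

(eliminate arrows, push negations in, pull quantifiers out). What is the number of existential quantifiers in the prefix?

Rewrite implications/biconditionals: A → B as ¬A ∨ B; A ↔ B as (¬A ∨ B) ∧ (¬B ∨ A).
  (¬(∃t ¬H(t,t)) ∨ (∀n H(n,n))) ∧ (¬(∀n H(n,n)) ∨ (∃t ¬H(t,t)))
Push ¬ through the quantifiers and connectives to reach negation normal form:
  ((∀t H(t,t)) ∨ (∀n H(n,n))) ∧ ((∃n ¬H(n,n)) ∨ (∃t ¬H(t,t)))
Give each quantifier a distinct variable: n↦y, t↦w.
  ((∀t H(t,t)) ∨ (∀n H(n,n))) ∧ ((∃y ¬H(y,y)) ∨ (∃w ¬H(w,w)))
Extract every quantifier outward, since the variables are now distinct and don't occur free across branches:
  ∀t ∀n ∃y ∃w ((H(t,t) ∨ H(n,n)) ∧ (¬H(y,y) ∨ ¬H(w,w)))
The prefix is ∀t ∀n ∃y ∃w: 2 universal, 2 existential.

2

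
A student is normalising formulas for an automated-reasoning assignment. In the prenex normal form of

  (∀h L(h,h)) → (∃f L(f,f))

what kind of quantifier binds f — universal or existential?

Eliminate → and ↔ using ¬ and ∨.
  ¬(∀h L(h,h)) ∨ (∃f L(f,f))
Drive negations inward (¬∀x A ≡ ∃x ¬A, ¬∃x A ≡ ∀x ¬A, De Morgan for ∧/∨):
  (∃h ¬L(h,h)) ∨ (∃f L(f,f))
All bound variables are already distinct, so no renaming is needed.
Pull the quantifiers to the front (each side's bound variable is not free in the other side):
  ∃h ∃f (¬L(h,h) ∨ L(f,f))
The quantifier ∃f sits under an even number of negations (counting the antecedent side of each →), so it remains existential.

existential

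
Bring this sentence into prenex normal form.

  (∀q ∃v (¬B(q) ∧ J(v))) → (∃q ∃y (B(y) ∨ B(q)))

∃q ∀v ∃w1 ∃y (B(q) ∨ ¬J(v) ∨ B(y) ∨ B(w1))

Rewrite implications/biconditionals: A → B as ¬A ∨ B.
  ¬(∀q ∃v (¬B(q) ∧ J(v))) ∨ (∃q ∃y (B(y) ∨ B(q)))
Push ¬ through the quantifiers and connectives to reach negation normal form:
  (∃q ∀v (B(q) ∨ ¬J(v))) ∨ (∃q ∃y (B(y) ∨ B(q)))
Rename bound variables to avoid capture: q↦w1.
  (∃q ∀v (B(q) ∨ ¬J(v))) ∨ (∃w1 ∃y (B(y) ∨ B(w1)))
Finally move all quantifiers to the prefix:
  ∃q ∀v ∃w1 ∃y (B(q) ∨ ¬J(v) ∨ B(y) ∨ B(w1))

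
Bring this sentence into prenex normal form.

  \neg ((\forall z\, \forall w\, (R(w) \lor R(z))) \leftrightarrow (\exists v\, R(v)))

\forall z\, \forall w\, \forall v\, \exists z1\, \exists p\, \exists a\, ((R(w) \lor R(z)) \land \neg R(v) \lor R(z1) \land \neg R(a) \land \neg R(p))

First replace A → B with ¬A ∨ B; A ↔ B as (¬A ∨ B) ∧ (¬B ∨ A).
  \neg ((\neg (\forall z\, \forall w\, (R(w) \lor R(z))) \lor (\exists v\, R(v))) \land (\neg (\exists v\, R(v)) \lor (\forall z\, \forall w\, (R(w) \lor R(z)))))
Drive negations inward (¬∀x A ≡ ∃x ¬A, ¬∃x A ≡ ∀x ¬A, De Morgan for ∧/∨):
  (\forall z\, \forall w\, (R(w) \lor R(z))) \land (\forall v\, \neg R(v)) \lor (\exists v\, R(v)) \land (\exists z\, \exists w\, (\neg R(w) \land \neg R(z)))
Standardize variables apart so no two quantifiers bind the same name: v↦z1, z↦p, w↦a.
  (\forall z\, \forall w\, (R(w) \lor R(z))) \land (\forall v\, \neg R(v)) \lor (\exists z1\, R(z1)) \land (\exists p\, \exists a\, (\neg R(a) \land \neg R(p)))
Extract every quantifier outward, since the variables are now distinct and don't occur free across branches:
  \forall z\, \forall w\, \forall v\, \exists z1\, \exists p\, \exists a\, ((R(w) \lor R(z)) \land \neg R(v) \lor R(z1) \land \neg R(a) \land \neg R(p))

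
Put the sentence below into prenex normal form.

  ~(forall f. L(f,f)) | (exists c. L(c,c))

exists f. exists c. (~L(f,f) | L(c,c))

Drive negations inward (¬∀x A ≡ ∃x ¬A, ¬∃x A ≡ ∀x ¬A, De Morgan for ∧/∨):
  (exists f. ~L(f,f)) | (exists c. L(c,c))
Extract every quantifier outward, since the variables are now distinct and don't occur free across branches:
  exists f. exists c. (~L(f,f) | L(c,c))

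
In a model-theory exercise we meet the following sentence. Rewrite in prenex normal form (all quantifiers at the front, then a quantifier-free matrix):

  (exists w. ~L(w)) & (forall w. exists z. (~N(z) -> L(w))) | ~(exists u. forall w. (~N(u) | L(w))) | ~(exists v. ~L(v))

exists w. forall y1. exists z. forall u. exists w1. forall v. (~L(w) & (N(z) | L(y1)) | N(u) & ~L(w1) | L(v))

First replace A → B with ¬A ∨ B.
  (exists w. ~L(w)) & (forall w. exists z. (~~N(z) | L(w))) | ~(exists u. forall w. (~N(u) | L(w))) | ~(exists v. ~L(v))
Drive negations inward (¬∀x A ≡ ∃x ¬A, ¬∃x A ≡ ∀x ¬A, De Morgan for ∧/∨):
  (exists w. ~L(w)) & (forall w. exists z. (N(z) | L(w))) | (forall u. exists w. (N(u) & ~L(w))) | (forall v. L(v))
Standardize variables apart so no two quantifiers bind the same name: w↦y1, w↦w1.
  (exists w. ~L(w)) & (forall y1. exists z. (N(z) | L(y1))) | (forall u. exists w1. (N(u) & ~L(w1))) | (forall v. L(v))
Extract every quantifier outward, since the variables are now distinct and don't occur free across branches:
  exists w. forall y1. exists z. forall u. exists w1. forall v. (~L(w) & (N(z) | L(y1)) | N(u) & ~L(w1) | L(v))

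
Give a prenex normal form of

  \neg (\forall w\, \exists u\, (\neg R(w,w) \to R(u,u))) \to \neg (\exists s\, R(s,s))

Rewrite implications/biconditionals: A → B as ¬A ∨ B.
  \neg \neg (\forall w\, \exists u\, (\neg \neg R(w,w) \lor R(u,u))) \lor \neg (\exists s\, R(s,s))
Push ¬ through the quantifiers and connectives to reach negation normal form:
  (\forall w\, \exists u\, (R(w,w) \lor R(u,u))) \lor (\forall s\, \neg R(s,s))
All bound variables are already distinct, so no renaming is needed.
Finally move all quantifiers to the prefix:
  \forall w\, \exists u\, \forall s\, (R(w,w) \lor R(u,u) \lor \neg R(s,s))

\forall w\, \exists u\, \forall s\, (R(w,w) \lor R(u,u) \lor \neg R(s,s))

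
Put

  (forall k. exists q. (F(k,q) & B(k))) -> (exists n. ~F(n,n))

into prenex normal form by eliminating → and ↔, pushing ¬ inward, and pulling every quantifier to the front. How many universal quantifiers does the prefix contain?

Eliminate → and ↔ using ¬ and ∨.
  ~(forall k. exists q. (F(k,q) & B(k))) | (exists n. ~F(n,n))
Move each ¬ inward, flipping quantifiers it crosses:
  (exists k. forall q. (~F(k,q) | ~B(k))) | (exists n. ~F(n,n))
All bound variables are already distinct, so no renaming is needed.
Pull the quantifiers to the front (each side's bound variable is not free in the other side):
  exists k. forall q. exists n. (~F(k,q) | ~B(k) | ~F(n,n))
The prefix is exists k forall q exists n: 1 universal, 2 existential.

1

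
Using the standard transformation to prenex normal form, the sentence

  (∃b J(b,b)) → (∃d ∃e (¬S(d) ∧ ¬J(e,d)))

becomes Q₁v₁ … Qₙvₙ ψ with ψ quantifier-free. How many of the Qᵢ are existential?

First replace A → B with ¬A ∨ B.
  ¬(∃b J(b,b)) ∨ (∃d ∃e (¬S(d) ∧ ¬J(e,d)))
Drive negations inward (¬∀x A ≡ ∃x ¬A, ¬∃x A ≡ ∀x ¬A, De Morgan for ∧/∨):
  (∀b ¬J(b,b)) ∨ (∃d ∃e (¬S(d) ∧ ¬J(e,d)))
All bound variables are already distinct, so no renaming is needed.
Extract every quantifier outward, since the variables are now distinct and don't occur free across branches:
  ∀b ∃d ∃e (¬J(b,b) ∨ ¬S(d) ∧ ¬J(e,d))
The prefix is ∀b ∃d ∃e: 1 universal, 2 existential.

2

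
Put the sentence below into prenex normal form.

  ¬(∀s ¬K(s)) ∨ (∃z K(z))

∃s ∃z (K(s) ∨ K(z))

Move each ¬ inward, flipping quantifiers it crosses:
  (∃s K(s)) ∨ (∃z K(z))
Extract every quantifier outward, since the variables are now distinct and don't occur free across branches:
  ∃s ∃z (K(s) ∨ K(z))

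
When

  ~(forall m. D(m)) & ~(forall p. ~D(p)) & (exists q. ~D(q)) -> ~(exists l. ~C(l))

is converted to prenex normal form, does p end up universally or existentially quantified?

Eliminate → and ↔ using ¬ and ∨.
  ~(~(forall m. D(m)) & ~(forall p. ~D(p)) & (exists q. ~D(q))) | ~(exists l. ~C(l))
Push ¬ through the quantifiers and connectives to reach negation normal form:
  (forall m. D(m)) | (forall p. ~D(p)) | (forall q. D(q)) | (forall l. C(l))
All bound variables are already distinct, so no renaming is needed.
Extract every quantifier outward, since the variables are now distinct and don't occur free across branches:
  forall m. forall p. forall q. forall l. (D(m) | ~D(p) | D(q) | C(l))
The quantifier forall p sits under an even number of negations (counting the antecedent side of each →), so it remains universal.

universal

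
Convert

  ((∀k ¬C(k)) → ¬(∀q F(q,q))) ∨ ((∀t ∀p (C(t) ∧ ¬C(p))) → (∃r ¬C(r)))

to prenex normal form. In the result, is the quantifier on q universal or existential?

Rewrite implications/biconditionals: A → B as ¬A ∨ B.
  ¬(∀k ¬C(k)) ∨ ¬(∀q F(q,q)) ∨ ¬(∀t ∀p (C(t) ∧ ¬C(p))) ∨ (∃r ¬C(r))
Push ¬ through the quantifiers and connectives to reach negation normal form:
  (∃k C(k)) ∨ (∃q ¬F(q,q)) ∨ (∃t ∃p (¬C(t) ∨ C(p))) ∨ (∃r ¬C(r))
Finally move all quantifiers to the prefix:
  ∃k ∃q ∃t ∃p ∃r (C(k) ∨ ¬F(q,q) ∨ ¬C(t) ∨ C(p) ∨ ¬C(r))
The quantifier ∀q sits under an odd number of negations (counting the antecedent side of each →), so it flips to ∃q.

existential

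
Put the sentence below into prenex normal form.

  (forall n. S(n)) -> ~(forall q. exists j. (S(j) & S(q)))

Eliminate → and ↔ using ¬ and ∨.
  ~(forall n. S(n)) | ~(forall q. exists j. (S(j) & S(q)))
Push ¬ through the quantifiers and connectives to reach negation normal form:
  (exists n. ~S(n)) | (exists q. forall j. (~S(j) | ~S(q)))
Finally move all quantifiers to the prefix:
  exists n. exists q. forall j. (~S(n) | ~S(j) | ~S(q))

exists n. exists q. forall j. (~S(n) | ~S(j) | ~S(q))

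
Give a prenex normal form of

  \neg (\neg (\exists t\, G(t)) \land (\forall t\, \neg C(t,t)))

\exists t\, \exists p\, (G(t) \lor C(p,p))

Move each ¬ inward, flipping quantifiers it crosses:
  (\exists t\, G(t)) \lor (\exists t\, C(t,t))
Give each quantifier a distinct variable: t↦p.
  (\exists t\, G(t)) \lor (\exists p\, C(p,p))
Pull the quantifiers to the front (each side's bound variable is not free in the other side):
  \exists t\, \exists p\, (G(t) \lor C(p,p))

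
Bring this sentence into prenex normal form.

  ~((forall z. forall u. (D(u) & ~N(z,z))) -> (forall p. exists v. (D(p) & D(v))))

forall z. forall u. exists p. forall v. (D(u) & ~N(z,z) & (~D(p) | ~D(v)))

First replace A → B with ¬A ∨ B.
  ~(~(forall z. forall u. (D(u) & ~N(z,z))) | (forall p. exists v. (D(p) & D(v))))
Drive negations inward (¬∀x A ≡ ∃x ¬A, ¬∃x A ≡ ∀x ¬A, De Morgan for ∧/∨):
  (forall z. forall u. (D(u) & ~N(z,z))) & (exists p. forall v. (~D(p) | ~D(v)))
All bound variables are already distinct, so no renaming is needed.
Extract every quantifier outward, since the variables are now distinct and don't occur free across branches:
  forall z. forall u. exists p. forall v. (D(u) & ~N(z,z) & (~D(p) | ~D(v)))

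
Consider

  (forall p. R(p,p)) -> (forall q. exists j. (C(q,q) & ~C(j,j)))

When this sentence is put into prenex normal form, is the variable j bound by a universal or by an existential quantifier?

existential

Rewrite implications/biconditionals: A → B as ¬A ∨ B.
  ~(forall p. R(p,p)) | (forall q. exists j. (C(q,q) & ~C(j,j)))
Move each ¬ inward, flipping quantifiers it crosses:
  (exists p. ~R(p,p)) | (forall q. exists j. (C(q,q) & ~C(j,j)))
Pull the quantifiers to the front (each side's bound variable is not free in the other side):
  exists p. forall q. exists j. (~R(p,p) | C(q,q) & ~C(j,j))
The quantifier exists j sits under an even number of negations (counting the antecedent side of each →), so it remains existential.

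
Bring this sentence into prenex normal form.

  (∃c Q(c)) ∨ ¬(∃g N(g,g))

Push ¬ through the quantifiers and connectives to reach negation normal form:
  (∃c Q(c)) ∨ (∀g ¬N(g,g))
All bound variables are already distinct, so no renaming is needed.
Finally move all quantifiers to the prefix:
  ∃c ∀g (Q(c) ∨ ¬N(g,g))

∃c ∀g (Q(c) ∨ ¬N(g,g))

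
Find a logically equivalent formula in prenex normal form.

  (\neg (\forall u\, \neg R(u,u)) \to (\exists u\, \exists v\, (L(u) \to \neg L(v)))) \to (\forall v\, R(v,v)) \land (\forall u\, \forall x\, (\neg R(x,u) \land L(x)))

\exists u\, \forall z\, \forall v\, \forall r\, \forall w1\, \forall x\, (R(u,u) \land L(z) \land L(v) \lor R(r,r) \land \neg R(x,w1) \land L(x))

Eliminate → and ↔ using ¬ and ∨.
  \neg (\neg \neg (\forall u\, \neg R(u,u)) \lor (\exists u\, \exists v\, (\neg L(u) \lor \neg L(v)))) \lor (\forall v\, R(v,v)) \land (\forall u\, \forall x\, (\neg R(x,u) \land L(x)))
Push ¬ through the quantifiers and connectives to reach negation normal form:
  (\exists u\, R(u,u)) \land (\forall u\, \forall v\, (L(u) \land L(v))) \lor (\forall v\, R(v,v)) \land (\forall u\, \forall x\, (\neg R(x,u) \land L(x)))
Standardize variables apart so no two quantifiers bind the same name: u↦z, v↦r, u↦w1.
  (\exists u\, R(u,u)) \land (\forall z\, \forall v\, (L(z) \land L(v))) \lor (\forall r\, R(r,r)) \land (\forall w1\, \forall x\, (\neg R(x,w1) \land L(x)))
Finally move all quantifiers to the prefix:
  \exists u\, \forall z\, \forall v\, \forall r\, \forall w1\, \forall x\, (R(u,u) \land L(z) \land L(v) \lor R(r,r) \land \neg R(x,w1) \land L(x))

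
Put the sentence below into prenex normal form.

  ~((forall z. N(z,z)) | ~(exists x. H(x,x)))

exists z. exists x. (~N(z,z) & H(x,x))

Drive negations inward (¬∀x A ≡ ∃x ¬A, ¬∃x A ≡ ∀x ¬A, De Morgan for ∧/∨):
  (exists z. ~N(z,z)) & (exists x. H(x,x))
All bound variables are already distinct, so no renaming is needed.
Extract every quantifier outward, since the variables are now distinct and don't occur free across branches:
  exists z. exists x. (~N(z,z) & H(x,x))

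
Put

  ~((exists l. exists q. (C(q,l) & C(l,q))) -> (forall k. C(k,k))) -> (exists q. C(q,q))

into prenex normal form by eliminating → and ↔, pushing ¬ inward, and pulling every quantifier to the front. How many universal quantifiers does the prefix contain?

3

Eliminate → and ↔ using ¬ and ∨.
  ~~(~(exists l. exists q. (C(q,l) & C(l,q))) | (forall k. C(k,k))) | (exists q. C(q,q))
Push ¬ through the quantifiers and connectives to reach negation normal form:
  (forall l. forall q. (~C(q,l) | ~C(l,q))) | (forall k. C(k,k)) | (exists q. C(q,q))
Standardize variables apart so no two quantifiers bind the same name: q↦a.
  (forall l. forall q. (~C(q,l) | ~C(l,q))) | (forall k. C(k,k)) | (exists a. C(a,a))
Pull the quantifiers to the front (each side's bound variable is not free in the other side):
  forall l. forall q. forall k. exists a. (~C(q,l) | ~C(l,q) | C(k,k) | C(a,a))
The prefix is forall l forall q forall k exists a: 3 universal, 1 existential.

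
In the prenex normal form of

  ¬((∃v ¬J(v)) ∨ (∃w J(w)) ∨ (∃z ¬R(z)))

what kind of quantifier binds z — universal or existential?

Drive negations inward (¬∀x A ≡ ∃x ¬A, ¬∃x A ≡ ∀x ¬A, De Morgan for ∧/∨):
  (∀v J(v)) ∧ (∀w ¬J(w)) ∧ (∀z R(z))
All bound variables are already distinct, so no renaming is needed.
Finally move all quantifiers to the prefix:
  ∀v ∀w ∀z (J(v) ∧ ¬J(w) ∧ R(z))
The quantifier ∃z sits under an odd number of negations, so it flips to ∀z.

universal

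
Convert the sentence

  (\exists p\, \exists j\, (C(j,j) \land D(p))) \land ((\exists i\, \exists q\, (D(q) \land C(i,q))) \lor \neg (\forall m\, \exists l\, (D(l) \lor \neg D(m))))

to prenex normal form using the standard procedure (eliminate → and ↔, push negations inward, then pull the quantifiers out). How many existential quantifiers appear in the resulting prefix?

5

Push ¬ through the quantifiers and connectives to reach negation normal form:
  (\exists p\, \exists j\, (C(j,j) \land D(p))) \land ((\exists i\, \exists q\, (D(q) \land C(i,q))) \lor (\exists m\, \forall l\, (\neg D(l) \land D(m))))
All bound variables are already distinct, so no renaming is needed.
Extract every quantifier outward, since the variables are now distinct and don't occur free across branches:
  \exists p\, \exists j\, \exists i\, \exists q\, \exists m\, \forall l\, (C(j,j) \land D(p) \land (D(q) \land C(i,q) \lor \neg D(l) \land D(m)))
The prefix is \exists p \exists j \exists i \exists q \exists m \forall l: 1 universal, 5 existential.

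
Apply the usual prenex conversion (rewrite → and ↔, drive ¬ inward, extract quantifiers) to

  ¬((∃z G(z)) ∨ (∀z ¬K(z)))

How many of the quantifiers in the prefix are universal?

1

Push ¬ through the quantifiers and connectives to reach negation normal form:
  (∀z ¬G(z)) ∧ (∃z K(z))
Rename bound variables to avoid capture: z↦s.
  (∀z ¬G(z)) ∧ (∃s K(s))
Finally move all quantifiers to the prefix:
  ∀z ∃s (¬G(z) ∧ K(s))
The prefix is ∀z ∃s: 1 universal, 1 existential.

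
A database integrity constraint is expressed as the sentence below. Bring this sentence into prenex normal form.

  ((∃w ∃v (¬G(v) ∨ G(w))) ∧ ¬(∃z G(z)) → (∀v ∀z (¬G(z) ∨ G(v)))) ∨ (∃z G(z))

Eliminate → and ↔ using ¬ and ∨.
  ¬((∃w ∃v (¬G(v) ∨ G(w))) ∧ ¬(∃z G(z))) ∨ (∀v ∀z (¬G(z) ∨ G(v))) ∨ (∃z G(z))
Move each ¬ inward, flipping quantifiers it crosses:
  (∀w ∀v (G(v) ∧ ¬G(w))) ∨ (∃z G(z)) ∨ (∀v ∀z (¬G(z) ∨ G(v))) ∨ (∃z G(z))
Give each quantifier a distinct variable: v↦y, z↦u, z↦s.
  (∀w ∀v (G(v) ∧ ¬G(w))) ∨ (∃z G(z)) ∨ (∀y ∀u (¬G(u) ∨ G(y))) ∨ (∃s G(s))
Pull the quantifiers to the front (each side's bound variable is not free in the other side):
  ∀w ∀v ∃z ∀y ∀u ∃s (G(v) ∧ ¬G(w) ∨ G(z) ∨ ¬G(u) ∨ G(y) ∨ G(s))

∀w ∀v ∃z ∀y ∀u ∃s (G(v) ∧ ¬G(w) ∨ G(z) ∨ ¬G(u) ∨ G(y) ∨ G(s))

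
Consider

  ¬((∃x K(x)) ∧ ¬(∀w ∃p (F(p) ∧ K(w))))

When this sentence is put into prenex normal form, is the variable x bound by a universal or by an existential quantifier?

universal

Move each ¬ inward, flipping quantifiers it crosses:
  (∀x ¬K(x)) ∨ (∀w ∃p (F(p) ∧ K(w)))
All bound variables are already distinct, so no renaming is needed.
Pull the quantifiers to the front (each side's bound variable is not free in the other side):
  ∀x ∀w ∃p (¬K(x) ∨ F(p) ∧ K(w))
The quantifier ∃x sits under an odd number of negations, so it flips to ∀x.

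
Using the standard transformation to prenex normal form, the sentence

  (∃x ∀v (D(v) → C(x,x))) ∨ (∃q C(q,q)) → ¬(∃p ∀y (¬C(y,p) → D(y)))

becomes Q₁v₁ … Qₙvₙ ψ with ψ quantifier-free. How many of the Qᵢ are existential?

2

First replace A → B with ¬A ∨ B.
  ¬((∃x ∀v (¬D(v) ∨ C(x,x))) ∨ (∃q C(q,q))) ∨ ¬(∃p ∀y (¬¬C(y,p) ∨ D(y)))
Push ¬ through the quantifiers and connectives to reach negation normal form:
  (∀x ∃v (D(v) ∧ ¬C(x,x))) ∧ (∀q ¬C(q,q)) ∨ (∀p ∃y (¬C(y,p) ∧ ¬D(y)))
Finally move all quantifiers to the prefix:
  ∀x ∃v ∀q ∀p ∃y (D(v) ∧ ¬C(x,x) ∧ ¬C(q,q) ∨ ¬C(y,p) ∧ ¬D(y))
The prefix is ∀x ∃v ∀q ∀p ∃y: 3 universal, 2 existential.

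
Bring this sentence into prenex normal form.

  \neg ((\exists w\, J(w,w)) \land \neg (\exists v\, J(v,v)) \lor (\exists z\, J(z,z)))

Move each ¬ inward, flipping quantifiers it crosses:
  ((\forall w\, \neg J(w,w)) \lor (\exists v\, J(v,v))) \land (\forall z\, \neg J(z,z))
All bound variables are already distinct, so no renaming is needed.
Pull the quantifiers to the front (each side's bound variable is not free in the other side):
  \forall w\, \exists v\, \forall z\, ((\neg J(w,w) \lor J(v,v)) \land \neg J(z,z))

\forall w\, \exists v\, \forall z\, ((\neg J(w,w) \lor J(v,v)) \land \neg J(z,z))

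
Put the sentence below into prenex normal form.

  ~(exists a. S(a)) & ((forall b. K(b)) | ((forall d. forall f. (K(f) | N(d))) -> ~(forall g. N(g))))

forall a. forall b. exists d. exists f. exists g. (~S(a) & (K(b) | ~K(f) & ~N(d) | ~N(g)))

Eliminate → and ↔ using ¬ and ∨.
  ~(exists a. S(a)) & ((forall b. K(b)) | ~(forall d. forall f. (K(f) | N(d))) | ~(forall g. N(g)))
Move each ¬ inward, flipping quantifiers it crosses:
  (forall a. ~S(a)) & ((forall b. K(b)) | (exists d. exists f. (~K(f) & ~N(d))) | (exists g. ~N(g)))
Pull the quantifiers to the front (each side's bound variable is not free in the other side):
  forall a. forall b. exists d. exists f. exists g. (~S(a) & (K(b) | ~K(f) & ~N(d) | ~N(g)))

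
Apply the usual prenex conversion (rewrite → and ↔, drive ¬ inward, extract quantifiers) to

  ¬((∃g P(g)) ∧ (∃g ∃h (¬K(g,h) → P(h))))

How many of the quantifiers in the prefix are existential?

First replace A → B with ¬A ∨ B.
  ¬((∃g P(g)) ∧ (∃g ∃h (¬¬K(g,h) ∨ P(h))))
Push ¬ through the quantifiers and connectives to reach negation normal form:
  (∀g ¬P(g)) ∨ (∀g ∀h (¬K(g,h) ∧ ¬P(h)))
Give each quantifier a distinct variable: g↦x1.
  (∀g ¬P(g)) ∨ (∀x1 ∀h (¬K(x1,h) ∧ ¬P(h)))
Extract every quantifier outward, since the variables are now distinct and don't occur free across branches:
  ∀g ∀x1 ∀h (¬P(g) ∨ ¬K(x1,h) ∧ ¬P(h))
The prefix is ∀g ∀x1 ∀h: 3 universal, 0 existential.

0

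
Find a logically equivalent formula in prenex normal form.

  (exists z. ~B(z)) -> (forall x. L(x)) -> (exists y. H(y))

forall z. exists x. exists y. (B(z) | ~L(x) | H(y))

First replace A → B with ¬A ∨ B.
  ~(exists z. ~B(z)) | ~(forall x. L(x)) | (exists y. H(y))
Drive negations inward (¬∀x A ≡ ∃x ¬A, ¬∃x A ≡ ∀x ¬A, De Morgan for ∧/∨):
  (forall z. B(z)) | (exists x. ~L(x)) | (exists y. H(y))
All bound variables are already distinct, so no renaming is needed.
Pull the quantifiers to the front (each side's bound variable is not free in the other side):
  forall z. exists x. exists y. (B(z) | ~L(x) | H(y))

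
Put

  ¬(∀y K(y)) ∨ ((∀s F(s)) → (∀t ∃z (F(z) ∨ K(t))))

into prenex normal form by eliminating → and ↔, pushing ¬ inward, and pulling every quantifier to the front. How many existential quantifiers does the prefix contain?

Eliminate → and ↔ using ¬ and ∨.
  ¬(∀y K(y)) ∨ ¬(∀s F(s)) ∨ (∀t ∃z (F(z) ∨ K(t)))
Move each ¬ inward, flipping quantifiers it crosses:
  (∃y ¬K(y)) ∨ (∃s ¬F(s)) ∨ (∀t ∃z (F(z) ∨ K(t)))
All bound variables are already distinct, so no renaming is needed.
Extract every quantifier outward, since the variables are now distinct and don't occur free across branches:
  ∃y ∃s ∀t ∃z (¬K(y) ∨ ¬F(s) ∨ F(z) ∨ K(t))
The prefix is ∃y ∃s ∀t ∃z: 1 universal, 3 existential.

3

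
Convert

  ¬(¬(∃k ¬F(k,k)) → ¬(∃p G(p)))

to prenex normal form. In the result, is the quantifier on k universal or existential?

Eliminate → and ↔ using ¬ and ∨.
  ¬(¬¬(∃k ¬F(k,k)) ∨ ¬(∃p G(p)))
Push ¬ through the quantifiers and connectives to reach negation normal form:
  (∀k F(k,k)) ∧ (∃p G(p))
All bound variables are already distinct, so no renaming is needed.
Pull the quantifiers to the front (each side's bound variable is not free in the other side):
  ∀k ∃p (F(k,k) ∧ G(p))
The quantifier ∃k sits under an odd number of negations (counting the antecedent side of each →), so it flips to ∀k.

universal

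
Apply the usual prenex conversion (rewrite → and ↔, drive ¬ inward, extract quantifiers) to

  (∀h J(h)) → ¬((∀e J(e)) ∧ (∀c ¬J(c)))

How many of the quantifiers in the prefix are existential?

3

Eliminate → and ↔ using ¬ and ∨.
  ¬(∀h J(h)) ∨ ¬((∀e J(e)) ∧ (∀c ¬J(c)))
Push ¬ through the quantifiers and connectives to reach negation normal form:
  (∃h ¬J(h)) ∨ (∃e ¬J(e)) ∨ (∃c J(c))
Pull the quantifiers to the front (each side's bound variable is not free in the other side):
  ∃h ∃e ∃c (¬J(h) ∨ ¬J(e) ∨ J(c))
The prefix is ∃h ∃e ∃c: 0 universal, 3 existential.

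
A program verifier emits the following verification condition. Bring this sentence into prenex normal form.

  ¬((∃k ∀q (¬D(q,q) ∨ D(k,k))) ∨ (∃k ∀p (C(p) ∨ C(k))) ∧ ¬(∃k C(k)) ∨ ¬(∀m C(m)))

∀k ∃q ∀a ∃p ∃c ∀m (D(q,q) ∧ ¬D(k,k) ∧ (¬C(p) ∧ ¬C(a) ∨ C(c)) ∧ C(m))

Drive negations inward (¬∀x A ≡ ∃x ¬A, ¬∃x A ≡ ∀x ¬A, De Morgan for ∧/∨):
  (∀k ∃q (D(q,q) ∧ ¬D(k,k))) ∧ ((∀k ∃p (¬C(p) ∧ ¬C(k))) ∨ (∃k C(k))) ∧ (∀m C(m))
Rename bound variables to avoid capture: k↦a, k↦c.
  (∀k ∃q (D(q,q) ∧ ¬D(k,k))) ∧ ((∀a ∃p (¬C(p) ∧ ¬C(a))) ∨ (∃c C(c))) ∧ (∀m C(m))
Finally move all quantifiers to the prefix:
  ∀k ∃q ∀a ∃p ∃c ∀m (D(q,q) ∧ ¬D(k,k) ∧ (¬C(p) ∧ ¬C(a) ∨ C(c)) ∧ C(m))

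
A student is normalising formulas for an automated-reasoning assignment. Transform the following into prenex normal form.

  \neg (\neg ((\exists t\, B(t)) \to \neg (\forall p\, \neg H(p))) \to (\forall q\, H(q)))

\exists t\, \forall p\, \exists q\, (B(t) \land \neg H(p) \land \neg H(q))

Eliminate → and ↔ using ¬ and ∨.
  \neg (\neg \neg (\neg (\exists t\, B(t)) \lor \neg (\forall p\, \neg H(p))) \lor (\forall q\, H(q)))
Move each ¬ inward, flipping quantifiers it crosses:
  (\exists t\, B(t)) \land (\forall p\, \neg H(p)) \land (\exists q\, \neg H(q))
Finally move all quantifiers to the prefix:
  \exists t\, \forall p\, \exists q\, (B(t) \land \neg H(p) \land \neg H(q))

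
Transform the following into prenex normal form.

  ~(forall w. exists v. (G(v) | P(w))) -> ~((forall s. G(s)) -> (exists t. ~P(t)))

forall w. exists v. forall s. forall t. (G(v) | P(w) | G(s) & P(t))

Rewrite implications/biconditionals: A → B as ¬A ∨ B.
  ~~(forall w. exists v. (G(v) | P(w))) | ~(~(forall s. G(s)) | (exists t. ~P(t)))
Push ¬ through the quantifiers and connectives to reach negation normal form:
  (forall w. exists v. (G(v) | P(w))) | (forall s. G(s)) & (forall t. P(t))
All bound variables are already distinct, so no renaming is needed.
Extract every quantifier outward, since the variables are now distinct and don't occur free across branches:
  forall w. exists v. forall s. forall t. (G(v) | P(w) | G(s) & P(t))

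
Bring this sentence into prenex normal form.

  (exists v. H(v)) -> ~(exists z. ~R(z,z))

forall v. forall z. (~H(v) | R(z,z))

Eliminate → and ↔ using ¬ and ∨.
  ~(exists v. H(v)) | ~(exists z. ~R(z,z))
Push ¬ through the quantifiers and connectives to reach negation normal form:
  (forall v. ~H(v)) | (forall z. R(z,z))
All bound variables are already distinct, so no renaming is needed.
Extract every quantifier outward, since the variables are now distinct and don't occur free across branches:
  forall v. forall z. (~H(v) | R(z,z))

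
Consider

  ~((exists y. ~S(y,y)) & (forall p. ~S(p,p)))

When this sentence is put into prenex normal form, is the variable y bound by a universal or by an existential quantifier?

Push ¬ through the quantifiers and connectives to reach negation normal form:
  (forall y. S(y,y)) | (exists p. S(p,p))
All bound variables are already distinct, so no renaming is needed.
Extract every quantifier outward, since the variables are now distinct and don't occur free across branches:
  forall y. exists p. (S(y,y) | S(p,p))
The quantifier exists y sits under an odd number of negations, so it flips to forall y.

universal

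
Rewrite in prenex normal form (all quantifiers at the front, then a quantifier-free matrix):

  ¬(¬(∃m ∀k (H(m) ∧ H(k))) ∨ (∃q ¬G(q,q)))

∃m ∀k ∀q (H(m) ∧ H(k) ∧ G(q,q))

Push ¬ through the quantifiers and connectives to reach negation normal form:
  (∃m ∀k (H(m) ∧ H(k))) ∧ (∀q G(q,q))
Extract every quantifier outward, since the variables are now distinct and don't occur free across branches:
  ∃m ∀k ∀q (H(m) ∧ H(k) ∧ G(q,q))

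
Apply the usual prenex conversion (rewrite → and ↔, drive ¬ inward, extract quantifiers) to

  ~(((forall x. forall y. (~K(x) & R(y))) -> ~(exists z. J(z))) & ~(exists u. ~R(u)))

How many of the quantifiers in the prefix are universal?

First replace A → B with ¬A ∨ B.
  ~((~(forall x. forall y. (~K(x) & R(y))) | ~(exists z. J(z))) & ~(exists u. ~R(u)))
Drive negations inward (¬∀x A ≡ ∃x ¬A, ¬∃x A ≡ ∀x ¬A, De Morgan for ∧/∨):
  (forall x. forall y. (~K(x) & R(y))) & (exists z. J(z)) | (exists u. ~R(u))
All bound variables are already distinct, so no renaming is needed.
Extract every quantifier outward, since the variables are now distinct and don't occur free across branches:
  forall x. forall y. exists z. exists u. (~K(x) & R(y) & J(z) | ~R(u))
The prefix is forall x forall y exists z exists u: 2 universal, 2 existential.

2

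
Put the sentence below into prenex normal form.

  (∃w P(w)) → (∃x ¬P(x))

Eliminate → and ↔ using ¬ and ∨.
  ¬(∃w P(w)) ∨ (∃x ¬P(x))
Drive negations inward (¬∀x A ≡ ∃x ¬A, ¬∃x A ≡ ∀x ¬A, De Morgan for ∧/∨):
  (∀w ¬P(w)) ∨ (∃x ¬P(x))
All bound variables are already distinct, so no renaming is needed.
Pull the quantifiers to the front (each side's bound variable is not free in the other side):
  ∀w ∃x (¬P(w) ∨ ¬P(x))

∀w ∃x (¬P(w) ∨ ¬P(x))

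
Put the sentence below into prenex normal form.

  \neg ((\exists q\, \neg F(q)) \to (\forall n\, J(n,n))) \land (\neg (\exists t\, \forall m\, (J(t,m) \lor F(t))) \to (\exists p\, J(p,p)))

\exists q\, \exists n\, \exists t\, \forall m\, \exists p\, (\neg F(q) \land \neg J(n,n) \land (J(t,m) \lor F(t) \lor J(p,p)))

First replace A → B with ¬A ∨ B.
  \neg (\neg (\exists q\, \neg F(q)) \lor (\forall n\, J(n,n))) \land (\neg \neg (\exists t\, \forall m\, (J(t,m) \lor F(t))) \lor (\exists p\, J(p,p)))
Drive negations inward (¬∀x A ≡ ∃x ¬A, ¬∃x A ≡ ∀x ¬A, De Morgan for ∧/∨):
  (\exists q\, \neg F(q)) \land (\exists n\, \neg J(n,n)) \land ((\exists t\, \forall m\, (J(t,m) \lor F(t))) \lor (\exists p\, J(p,p)))
Pull the quantifiers to the front (each side's bound variable is not free in the other side):
  \exists q\, \exists n\, \exists t\, \forall m\, \exists p\, (\neg F(q) \land \neg J(n,n) \land (J(t,m) \lor F(t) \lor J(p,p)))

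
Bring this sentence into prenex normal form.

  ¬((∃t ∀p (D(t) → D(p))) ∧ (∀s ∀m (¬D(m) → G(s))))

∀t ∃p ∃s ∃m (D(t) ∧ ¬D(p) ∨ ¬D(m) ∧ ¬G(s))

First replace A → B with ¬A ∨ B.
  ¬((∃t ∀p (¬D(t) ∨ D(p))) ∧ (∀s ∀m (¬¬D(m) ∨ G(s))))
Push ¬ through the quantifiers and connectives to reach negation normal form:
  (∀t ∃p (D(t) ∧ ¬D(p))) ∨ (∃s ∃m (¬D(m) ∧ ¬G(s)))
All bound variables are already distinct, so no renaming is needed.
Extract every quantifier outward, since the variables are now distinct and don't occur free across branches:
  ∀t ∃p ∃s ∃m (D(t) ∧ ¬D(p) ∨ ¬D(m) ∧ ¬G(s))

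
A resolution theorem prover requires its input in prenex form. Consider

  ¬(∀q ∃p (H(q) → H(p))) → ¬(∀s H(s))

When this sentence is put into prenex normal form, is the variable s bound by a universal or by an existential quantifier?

Eliminate → and ↔ using ¬ and ∨.
  ¬¬(∀q ∃p (¬H(q) ∨ H(p))) ∨ ¬(∀s H(s))
Move each ¬ inward, flipping quantifiers it crosses:
  (∀q ∃p (¬H(q) ∨ H(p))) ∨ (∃s ¬H(s))
Pull the quantifiers to the front (each side's bound variable is not free in the other side):
  ∀q ∃p ∃s (¬H(q) ∨ H(p) ∨ ¬H(s))
The quantifier ∀s sits under an odd number of negations (counting the antecedent side of each →), so it flips to ∃s.

existential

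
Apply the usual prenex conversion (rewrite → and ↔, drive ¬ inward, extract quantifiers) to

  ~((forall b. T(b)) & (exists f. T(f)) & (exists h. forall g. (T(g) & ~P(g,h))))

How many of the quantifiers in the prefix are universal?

Move each ¬ inward, flipping quantifiers it crosses:
  (exists b. ~T(b)) | (forall f. ~T(f)) | (forall h. exists g. (~T(g) | P(g,h)))
Finally move all quantifiers to the prefix:
  exists b. forall f. forall h. exists g. (~T(b) | ~T(f) | ~T(g) | P(g,h))
The prefix is exists b forall f forall h exists g: 2 universal, 2 existential.

2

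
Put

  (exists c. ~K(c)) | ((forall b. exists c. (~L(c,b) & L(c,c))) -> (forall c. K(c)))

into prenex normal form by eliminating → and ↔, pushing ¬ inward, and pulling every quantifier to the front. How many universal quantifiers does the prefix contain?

Eliminate → and ↔ using ¬ and ∨.
  (exists c. ~K(c)) | ~(forall b. exists c. (~L(c,b) & L(c,c))) | (forall c. K(c))
Drive negations inward (¬∀x A ≡ ∃x ¬A, ¬∃x A ≡ ∀x ¬A, De Morgan for ∧/∨):
  (exists c. ~K(c)) | (exists b. forall c. (L(c,b) | ~L(c,c))) | (forall c. K(c))
Give each quantifier a distinct variable: c↦z, c↦q.
  (exists c. ~K(c)) | (exists b. forall z. (L(z,b) | ~L(z,z))) | (forall q. K(q))
Extract every quantifier outward, since the variables are now distinct and don't occur free across branches:
  exists c. exists b. forall z. forall q. (~K(c) | L(z,b) | ~L(z,z) | K(q))
The prefix is exists c exists b forall z forall q: 2 universal, 2 existential.

2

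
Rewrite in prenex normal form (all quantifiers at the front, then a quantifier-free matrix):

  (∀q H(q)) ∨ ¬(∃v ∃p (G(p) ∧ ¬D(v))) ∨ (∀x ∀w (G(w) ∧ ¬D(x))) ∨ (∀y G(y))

Move each ¬ inward, flipping quantifiers it crosses:
  (∀q H(q)) ∨ (∀v ∀p (¬G(p) ∨ D(v))) ∨ (∀x ∀w (G(w) ∧ ¬D(x))) ∨ (∀y G(y))
All bound variables are already distinct, so no renaming is needed.
Finally move all quantifiers to the prefix:
  ∀q ∀v ∀p ∀x ∀w ∀y (H(q) ∨ ¬G(p) ∨ D(v) ∨ G(w) ∧ ¬D(x) ∨ G(y))

∀q ∀v ∀p ∀x ∀w ∀y (H(q) ∨ ¬G(p) ∨ D(v) ∨ G(w) ∧ ¬D(x) ∨ G(y))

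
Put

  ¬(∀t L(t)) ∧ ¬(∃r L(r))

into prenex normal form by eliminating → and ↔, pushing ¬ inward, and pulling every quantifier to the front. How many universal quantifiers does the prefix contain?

Move each ¬ inward, flipping quantifiers it crosses:
  (∃t ¬L(t)) ∧ (∀r ¬L(r))
All bound variables are already distinct, so no renaming is needed.
Pull the quantifiers to the front (each side's bound variable is not free in the other side):
  ∃t ∀r (¬L(t) ∧ ¬L(r))
The prefix is ∃t ∀r: 1 universal, 1 existential.

1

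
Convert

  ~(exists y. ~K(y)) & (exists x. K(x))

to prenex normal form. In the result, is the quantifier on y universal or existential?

universal

Drive negations inward (¬∀x A ≡ ∃x ¬A, ¬∃x A ≡ ∀x ¬A, De Morgan for ∧/∨):
  (forall y. K(y)) & (exists x. K(x))
All bound variables are already distinct, so no renaming is needed.
Finally move all quantifiers to the prefix:
  forall y. exists x. (K(y) & K(x))
The quantifier exists y sits under an odd number of negations, so it flips to forall y.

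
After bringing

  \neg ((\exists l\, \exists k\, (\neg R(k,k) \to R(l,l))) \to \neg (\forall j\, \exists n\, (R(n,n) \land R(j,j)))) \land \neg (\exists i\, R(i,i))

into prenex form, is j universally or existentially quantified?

Eliminate → and ↔ using ¬ and ∨.
  \neg (\neg (\exists l\, \exists k\, (\neg \neg R(k,k) \lor R(l,l))) \lor \neg (\forall j\, \exists n\, (R(n,n) \land R(j,j)))) \land \neg (\exists i\, R(i,i))
Drive negations inward (¬∀x A ≡ ∃x ¬A, ¬∃x A ≡ ∀x ¬A, De Morgan for ∧/∨):
  (\exists l\, \exists k\, (R(k,k) \lor R(l,l))) \land (\forall j\, \exists n\, (R(n,n) \land R(j,j))) \land (\forall i\, \neg R(i,i))
Finally move all quantifiers to the prefix:
  \exists l\, \exists k\, \forall j\, \exists n\, \forall i\, ((R(k,k) \lor R(l,l)) \land R(n,n) \land R(j,j) \land \neg R(i,i))
The quantifier \forall j sits under an even number of negations (counting the antecedent side of each →), so it remains universal.

universal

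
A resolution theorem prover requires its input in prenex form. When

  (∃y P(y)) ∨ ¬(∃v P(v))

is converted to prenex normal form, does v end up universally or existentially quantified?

universal

Drive negations inward (¬∀x A ≡ ∃x ¬A, ¬∃x A ≡ ∀x ¬A, De Morgan for ∧/∨):
  (∃y P(y)) ∨ (∀v ¬P(v))
All bound variables are already distinct, so no renaming is needed.
Finally move all quantifiers to the prefix:
  ∃y ∀v (P(y) ∨ ¬P(v))
The quantifier ∃v sits under an odd number of negations, so it flips to ∀v.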